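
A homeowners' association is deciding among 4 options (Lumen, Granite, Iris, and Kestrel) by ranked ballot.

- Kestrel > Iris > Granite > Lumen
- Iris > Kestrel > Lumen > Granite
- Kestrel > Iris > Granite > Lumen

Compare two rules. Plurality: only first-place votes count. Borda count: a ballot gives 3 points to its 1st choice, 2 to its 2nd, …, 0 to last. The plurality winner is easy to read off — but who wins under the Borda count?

Plurality first-place counts: Lumen 0, Granite 0, Iris 1, Kestrel 2 → Kestrel.
Borda totals: Lumen 1, Granite 2, Iris 7, Kestrel 8 → Kestrel.

Kestrel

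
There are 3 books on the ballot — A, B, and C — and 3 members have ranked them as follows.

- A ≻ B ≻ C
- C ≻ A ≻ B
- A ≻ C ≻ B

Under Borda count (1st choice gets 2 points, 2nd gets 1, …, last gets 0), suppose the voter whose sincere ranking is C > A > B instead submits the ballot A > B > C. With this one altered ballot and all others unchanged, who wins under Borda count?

A

Borda totals with the altered ballot: A 6, B 2, C 1.
The winner is unchanged: still A.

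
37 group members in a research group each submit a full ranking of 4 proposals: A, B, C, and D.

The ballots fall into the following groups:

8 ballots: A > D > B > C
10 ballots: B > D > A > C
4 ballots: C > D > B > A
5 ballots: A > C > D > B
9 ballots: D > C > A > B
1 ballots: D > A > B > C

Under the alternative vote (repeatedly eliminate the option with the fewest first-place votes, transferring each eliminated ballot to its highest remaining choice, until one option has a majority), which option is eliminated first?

Round 1: A 13, B 10, D 10, C 4. C has the fewest and is eliminated.
Round 2: D 14, A 13, B 10. B has the fewest and is eliminated.
Round 3: D 24, A 13. D has a majority.

C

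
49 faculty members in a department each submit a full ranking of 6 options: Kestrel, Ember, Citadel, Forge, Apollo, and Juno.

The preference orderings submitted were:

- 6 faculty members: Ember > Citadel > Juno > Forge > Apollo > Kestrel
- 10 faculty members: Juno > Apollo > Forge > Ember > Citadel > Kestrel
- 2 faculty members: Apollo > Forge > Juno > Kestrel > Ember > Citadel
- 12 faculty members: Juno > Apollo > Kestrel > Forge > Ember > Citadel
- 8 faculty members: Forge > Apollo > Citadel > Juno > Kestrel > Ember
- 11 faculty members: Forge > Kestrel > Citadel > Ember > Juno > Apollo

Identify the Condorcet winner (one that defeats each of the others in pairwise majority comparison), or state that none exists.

No Condorcet winner

Head-to-head results (49 voters total):
Kestrel vs Ember: Kestrel wins 33–16.
Kestrel vs Citadel: Kestrel wins 25–24.
Kestrel vs Forge: Forge wins 37–12.
Kestrel vs Apollo: Apollo wins 38–11.
Kestrel vs Juno: Juno wins 38–11.
Ember vs Citadel: Ember wins 30–19.
Ember vs Forge: Forge wins 43–6.
Ember vs Apollo: Apollo wins 32–17.
Ember vs Juno: Juno wins 32–17.
Citadel vs Forge: Forge wins 43–6.
Citadel vs Apollo: Apollo wins 32–17.
Citadel vs Juno: Citadel wins 25–24.
Forge vs Apollo: Forge wins 25–24.
Forge vs Juno: Juno wins 28–21.
Apollo vs Juno: Juno wins 39–10.
No candidate beats all others: Kestrel beats Citadel beats Juno beats Kestrel, a majority cycle.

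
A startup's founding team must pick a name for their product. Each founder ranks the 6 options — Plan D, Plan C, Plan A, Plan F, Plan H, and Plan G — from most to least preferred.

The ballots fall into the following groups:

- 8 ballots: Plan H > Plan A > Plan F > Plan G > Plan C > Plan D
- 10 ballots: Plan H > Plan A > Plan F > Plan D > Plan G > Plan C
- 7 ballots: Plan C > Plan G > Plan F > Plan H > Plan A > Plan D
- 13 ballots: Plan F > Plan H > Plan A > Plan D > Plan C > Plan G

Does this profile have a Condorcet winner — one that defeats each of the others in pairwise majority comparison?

Head-to-head results (38 voters total):
Plan D vs Plan C: Plan D wins 23–15.
Plan D vs Plan A: Plan A wins 38–0.
Plan D vs Plan F: Plan F wins 38–0.
Plan D vs Plan H: Plan H wins 38–0.
Plan D vs Plan G: Plan D wins 23–15.
Plan C vs Plan A: Plan A wins 31–7.
Plan C vs Plan F: Plan F wins 31–7.
Plan C vs Plan H: Plan H wins 31–7.
Plan C vs Plan G: Plan C wins 20–18.
Plan A vs Plan F: Plan F wins 20–18.
Plan A vs Plan H: Plan H wins 38–0.
Plan A vs Plan G: Plan A wins 31–7.
Plan F vs Plan H: Plan F wins 20–18.
Plan F vs Plan G: Plan F wins 31–7.
Plan H vs Plan G: Plan H wins 31–7.
Plan F beats each rival — Plan D (38–0), Plan C (31–7), Plan A (20–18), Plan H (20–18), Plan G (31–7) — so Plan F is the Condorcet winner.

Yes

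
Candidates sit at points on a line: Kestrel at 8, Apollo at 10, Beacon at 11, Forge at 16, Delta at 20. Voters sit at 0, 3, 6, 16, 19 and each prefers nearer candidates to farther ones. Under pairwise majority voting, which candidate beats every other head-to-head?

With single-peaked preferences on a line, the Condorcet winner is the candidate closest to the median voter.
The median voter (position 6) is closest to Kestrel at 8.
Check: Kestrel vs Beacon — voters closer to Kestrel: 3 of 5.

Kestrel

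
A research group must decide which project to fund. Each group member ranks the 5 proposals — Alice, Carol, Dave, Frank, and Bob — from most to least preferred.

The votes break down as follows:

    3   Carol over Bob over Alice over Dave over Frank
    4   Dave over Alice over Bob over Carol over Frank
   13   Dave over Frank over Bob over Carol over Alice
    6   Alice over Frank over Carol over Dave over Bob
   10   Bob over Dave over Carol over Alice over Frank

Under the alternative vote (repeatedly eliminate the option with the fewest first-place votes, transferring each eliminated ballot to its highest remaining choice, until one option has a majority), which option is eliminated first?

Round 1: Dave 17, Bob 10, Alice 6, Carol 3, Frank 0. Frank has the fewest and is eliminated.
Round 2: Dave 17, Bob 10, Alice 6, Carol 3. Carol has the fewest and is eliminated.
Round 3: Dave 17, Bob 13, Alice 6. Alice has the fewest and is eliminated.
Round 4: Dave 23, Bob 13. Dave has a majority.

Frank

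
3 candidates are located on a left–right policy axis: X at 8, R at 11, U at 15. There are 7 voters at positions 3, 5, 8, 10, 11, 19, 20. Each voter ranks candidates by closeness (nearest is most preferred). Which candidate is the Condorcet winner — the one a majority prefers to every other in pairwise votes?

R

With single-peaked preferences on a line, the Condorcet winner is the candidate closest to the median voter.
The median voter (position 10) is closest to R at 11.
Check: R vs U — voters closer to R: 5 of 7.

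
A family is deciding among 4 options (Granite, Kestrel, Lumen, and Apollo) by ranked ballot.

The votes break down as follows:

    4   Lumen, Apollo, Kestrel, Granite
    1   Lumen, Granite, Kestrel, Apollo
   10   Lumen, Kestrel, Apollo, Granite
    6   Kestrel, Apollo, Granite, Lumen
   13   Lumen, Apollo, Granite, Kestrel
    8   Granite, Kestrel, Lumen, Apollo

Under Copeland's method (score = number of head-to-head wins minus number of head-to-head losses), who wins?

Pairwise results:
  Granite vs Kestrel: Granite wins 22–20.
  Granite vs Lumen: Lumen wins 28–14.
  Granite vs Apollo: Apollo wins 33–9.
  Kestrel vs Lumen: Lumen wins 28–14.
  Kestrel vs Apollo: Kestrel wins 25–17.
  Lumen vs Apollo: Lumen wins 36–6.
Copeland scores (wins − losses):
  Granite: 1 − 2 = -1
  Kestrel: 1 − 2 = -1
  Lumen: 3 − 0 = 3
  Apollo: 1 − 2 = -1
Lumen has the best Copeland score.

Lumen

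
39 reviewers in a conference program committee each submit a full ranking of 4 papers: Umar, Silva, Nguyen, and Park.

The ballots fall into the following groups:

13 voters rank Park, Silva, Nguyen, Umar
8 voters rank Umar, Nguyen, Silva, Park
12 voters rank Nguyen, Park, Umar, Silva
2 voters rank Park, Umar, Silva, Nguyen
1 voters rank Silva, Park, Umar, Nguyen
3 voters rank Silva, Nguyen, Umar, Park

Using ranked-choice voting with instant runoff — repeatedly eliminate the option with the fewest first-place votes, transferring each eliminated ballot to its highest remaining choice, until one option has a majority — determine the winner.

Round 1: Park 15, Nguyen 12, Umar 8, Silva 4. Silva has the fewest and is eliminated.
Round 2: Park 16, Nguyen 15, Umar 8. Umar has the fewest and is eliminated.
Round 3: Nguyen 23, Park 16. Nguyen has a majority.

Nguyen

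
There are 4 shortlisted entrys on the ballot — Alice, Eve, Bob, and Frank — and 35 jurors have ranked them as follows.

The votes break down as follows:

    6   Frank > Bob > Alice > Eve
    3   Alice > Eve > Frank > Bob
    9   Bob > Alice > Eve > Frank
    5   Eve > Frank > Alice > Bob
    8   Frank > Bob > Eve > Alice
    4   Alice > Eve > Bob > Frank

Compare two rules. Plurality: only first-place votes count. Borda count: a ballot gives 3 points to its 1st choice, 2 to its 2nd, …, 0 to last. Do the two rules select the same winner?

Plurality first-place counts: Alice 7, Eve 5, Bob 9, Frank 14 → Frank.
Borda totals: Alice 50, Eve 46, Bob 59, Frank 55 → Bob.
The two rules disagree: plurality picks Frank, Borda picks Bob.

No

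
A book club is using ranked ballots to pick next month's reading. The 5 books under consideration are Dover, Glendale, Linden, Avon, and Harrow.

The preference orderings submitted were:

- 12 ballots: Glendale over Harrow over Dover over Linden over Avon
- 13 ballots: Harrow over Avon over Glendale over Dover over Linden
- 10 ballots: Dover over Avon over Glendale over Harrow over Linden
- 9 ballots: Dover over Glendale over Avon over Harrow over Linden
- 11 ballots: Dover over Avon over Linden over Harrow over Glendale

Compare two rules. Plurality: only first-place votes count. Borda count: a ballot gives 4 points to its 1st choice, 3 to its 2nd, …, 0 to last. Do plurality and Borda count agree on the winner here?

Yes

Plurality first-place counts: Dover 30, Glendale 12, Linden 0, Avon 0, Harrow 13 → Dover.
Borda totals: Dover 157, Glendale 121, Linden 34, Avon 120, Harrow 118 → Dover.
The two rules agree on Dover.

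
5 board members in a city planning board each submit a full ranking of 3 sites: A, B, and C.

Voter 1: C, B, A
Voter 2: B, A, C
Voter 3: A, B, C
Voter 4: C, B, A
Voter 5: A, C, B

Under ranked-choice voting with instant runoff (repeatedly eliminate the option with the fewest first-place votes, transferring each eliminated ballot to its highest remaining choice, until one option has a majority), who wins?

A

Round 1: A 2, C 2, B 1. B has the fewest and is eliminated.
Round 2: A 3, C 2. A has a majority.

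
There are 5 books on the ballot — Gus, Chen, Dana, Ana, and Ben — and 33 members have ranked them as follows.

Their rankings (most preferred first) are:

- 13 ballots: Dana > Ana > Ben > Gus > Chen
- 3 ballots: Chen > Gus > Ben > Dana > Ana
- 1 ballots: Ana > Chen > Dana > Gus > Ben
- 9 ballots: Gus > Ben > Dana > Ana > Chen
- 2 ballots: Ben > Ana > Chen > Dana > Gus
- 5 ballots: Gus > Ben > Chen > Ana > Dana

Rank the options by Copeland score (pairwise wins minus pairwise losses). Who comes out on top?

Pairwise results:
  Gus vs Chen: Gus wins 27–6.
  Gus vs Dana: Gus wins 17–16.
  Gus vs Ana: Gus wins 17–16.
  Gus vs Ben: Gus wins 18–15.
  Chen vs Dana: Dana wins 22–11.
  Chen vs Ana: Ana wins 25–8.
  Chen vs Ben: Ben wins 29–4.
  Dana vs Ana: Dana wins 25–8.
  Dana vs Ben: Ben wins 19–14.
  Ana vs Ben: Ben wins 19–14.
Copeland scores (wins − losses):
  Gus: 4 − 0 = 4
  Chen: 0 − 4 = -4
  Dana: 2 − 2 = 0
  Ana: 1 − 3 = -2
  Ben: 3 − 1 = 2
Gus has the best Copeland score.

Gus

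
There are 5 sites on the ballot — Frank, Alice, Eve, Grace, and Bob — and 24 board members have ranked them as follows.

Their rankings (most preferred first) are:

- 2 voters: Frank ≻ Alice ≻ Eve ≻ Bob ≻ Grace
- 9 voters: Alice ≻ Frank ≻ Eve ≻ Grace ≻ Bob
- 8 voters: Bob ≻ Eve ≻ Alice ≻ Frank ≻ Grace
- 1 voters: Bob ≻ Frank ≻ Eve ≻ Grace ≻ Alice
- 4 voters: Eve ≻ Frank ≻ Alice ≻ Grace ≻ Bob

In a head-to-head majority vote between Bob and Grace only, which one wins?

Grace

Ballots ranking Bob above Grace: 2+8+1 = 11.
Ballots ranking Grace above Bob: 9+4 = 13.
Grace wins the head-to-head, 13–11.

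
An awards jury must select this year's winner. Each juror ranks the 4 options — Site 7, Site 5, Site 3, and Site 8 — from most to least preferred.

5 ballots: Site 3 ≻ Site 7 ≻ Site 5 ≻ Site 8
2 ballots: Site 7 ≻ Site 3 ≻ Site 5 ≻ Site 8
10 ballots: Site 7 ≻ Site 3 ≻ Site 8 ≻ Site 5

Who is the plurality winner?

First-place vote totals:
  Site 7: 12
  Site 5: 0
  Site 3: 5
  Site 8: 0
Site 7 has the most first-place votes.

Site 7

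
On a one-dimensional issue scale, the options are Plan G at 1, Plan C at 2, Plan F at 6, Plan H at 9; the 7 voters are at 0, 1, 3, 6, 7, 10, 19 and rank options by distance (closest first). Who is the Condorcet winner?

Plan F

With single-peaked preferences on a line, the Condorcet winner is the candidate closest to the median voter.
The median voter (position 6) is closest to Plan F at 6.
Check: Plan F vs Plan G — voters closer to Plan F: 4 of 7.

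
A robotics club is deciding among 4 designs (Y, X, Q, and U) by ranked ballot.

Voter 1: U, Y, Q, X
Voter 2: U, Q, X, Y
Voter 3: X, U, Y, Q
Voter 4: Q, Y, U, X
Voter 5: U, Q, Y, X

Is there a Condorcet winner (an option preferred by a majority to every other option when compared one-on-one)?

Yes

Head-to-head results (5 voters total):
Y vs X: Y wins 3–2.
Y vs Q: Q wins 3–2.
Y vs U: U wins 4–1.
X vs Q: Q wins 4–1.
X vs U: U wins 4–1.
Q vs U: U wins 4–1.
U beats each rival — Y (4–1), X (4–1), Q (4–1) — so U is the Condorcet winner.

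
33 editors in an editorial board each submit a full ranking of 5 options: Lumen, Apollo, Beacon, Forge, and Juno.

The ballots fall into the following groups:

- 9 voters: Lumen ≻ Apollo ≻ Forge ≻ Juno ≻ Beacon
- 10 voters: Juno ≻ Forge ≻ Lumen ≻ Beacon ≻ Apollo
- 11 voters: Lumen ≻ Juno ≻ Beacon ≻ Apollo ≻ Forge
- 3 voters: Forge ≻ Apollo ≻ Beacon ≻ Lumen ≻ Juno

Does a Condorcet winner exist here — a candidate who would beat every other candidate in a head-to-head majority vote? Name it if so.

Head-to-head results (33 voters total):
Lumen vs Apollo: Lumen wins 30–3.
Lumen vs Beacon: Lumen wins 30–3.
Lumen vs Forge: Lumen wins 20–13.
Lumen vs Juno: Lumen wins 23–10.
Apollo vs Beacon: Beacon wins 21–12.
Apollo vs Forge: Apollo wins 20–13.
Apollo vs Juno: Juno wins 21–12.
Beacon vs Forge: Forge wins 22–11.
Beacon vs Juno: Juno wins 30–3.
Forge vs Juno: Juno wins 21–12.
Lumen beats each rival — Apollo (30–3), Beacon (30–3), Forge (20–13), Juno (23–10) — so Lumen is the Condorcet winner.

Lumen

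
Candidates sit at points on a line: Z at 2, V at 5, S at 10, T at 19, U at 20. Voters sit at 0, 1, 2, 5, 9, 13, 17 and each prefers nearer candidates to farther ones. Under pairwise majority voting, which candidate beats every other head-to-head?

V

With single-peaked preferences on a line, the Condorcet winner is the candidate closest to the median voter.
The median voter (position 5) is closest to V at 5.
Check: V vs T — voters closer to V: 5 of 7.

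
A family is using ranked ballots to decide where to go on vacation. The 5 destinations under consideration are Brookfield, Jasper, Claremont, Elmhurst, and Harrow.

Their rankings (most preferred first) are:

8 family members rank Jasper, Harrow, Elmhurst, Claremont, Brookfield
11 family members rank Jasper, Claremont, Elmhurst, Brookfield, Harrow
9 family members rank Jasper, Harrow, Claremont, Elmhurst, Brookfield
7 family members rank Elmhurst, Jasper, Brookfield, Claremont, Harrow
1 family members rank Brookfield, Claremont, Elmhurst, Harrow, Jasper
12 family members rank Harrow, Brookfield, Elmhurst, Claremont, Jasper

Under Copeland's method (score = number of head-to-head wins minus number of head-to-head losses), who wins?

Jasper

Pairwise results:
  Brookfield vs Jasper: Jasper wins 35–13.
  Brookfield vs Claremont: Claremont wins 28–20.
  Brookfield vs Elmhurst: Elmhurst wins 35–13.
  Brookfield vs Harrow: Harrow wins 29–19.
  Jasper vs Claremont: Jasper wins 35–13.
  Jasper vs Elmhurst: Jasper wins 28–20.
  Jasper vs Harrow: Jasper wins 35–13.
  Claremont vs Elmhurst: Elmhurst wins 27–21.
  Claremont vs Harrow: Harrow wins 29–19.
  Elmhurst vs Harrow: Harrow wins 29–19.
Copeland scores (wins − losses):
  Brookfield: 0 − 4 = -4
  Jasper: 4 − 0 = 4
  Claremont: 1 − 3 = -2
  Elmhurst: 2 − 2 = 0
  Harrow: 3 − 1 = 2
Jasper has the best Copeland score.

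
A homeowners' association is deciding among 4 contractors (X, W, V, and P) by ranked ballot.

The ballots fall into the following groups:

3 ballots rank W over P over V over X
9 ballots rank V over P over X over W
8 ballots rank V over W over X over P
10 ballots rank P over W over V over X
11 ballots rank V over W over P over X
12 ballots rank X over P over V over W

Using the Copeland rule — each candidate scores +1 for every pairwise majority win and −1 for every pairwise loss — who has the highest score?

Pairwise results:
  X vs W: W wins 32–21.
  X vs V: V wins 41–12.
  X vs P: P wins 33–20.
  W vs V: V wins 40–13.
  W vs P: P wins 31–22.
  V vs P: V wins 28–25.
Copeland scores (wins − losses):
  X: 0 − 3 = -3
  W: 1 − 2 = -1
  V: 3 − 0 = 3
  P: 2 − 1 = 1
V has the best Copeland score.

V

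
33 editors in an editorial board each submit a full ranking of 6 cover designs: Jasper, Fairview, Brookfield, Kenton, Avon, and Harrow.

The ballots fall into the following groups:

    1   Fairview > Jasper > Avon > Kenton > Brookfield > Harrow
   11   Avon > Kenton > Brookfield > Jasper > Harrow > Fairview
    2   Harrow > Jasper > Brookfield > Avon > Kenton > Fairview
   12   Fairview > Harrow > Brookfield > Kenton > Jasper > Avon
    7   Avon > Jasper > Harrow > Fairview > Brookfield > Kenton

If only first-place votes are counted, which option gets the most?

Avon

First-place vote totals:
  Jasper: 0
  Fairview: 13
  Brookfield: 0
  Kenton: 0
  Avon: 18
  Harrow: 2
Avon has the most first-place votes.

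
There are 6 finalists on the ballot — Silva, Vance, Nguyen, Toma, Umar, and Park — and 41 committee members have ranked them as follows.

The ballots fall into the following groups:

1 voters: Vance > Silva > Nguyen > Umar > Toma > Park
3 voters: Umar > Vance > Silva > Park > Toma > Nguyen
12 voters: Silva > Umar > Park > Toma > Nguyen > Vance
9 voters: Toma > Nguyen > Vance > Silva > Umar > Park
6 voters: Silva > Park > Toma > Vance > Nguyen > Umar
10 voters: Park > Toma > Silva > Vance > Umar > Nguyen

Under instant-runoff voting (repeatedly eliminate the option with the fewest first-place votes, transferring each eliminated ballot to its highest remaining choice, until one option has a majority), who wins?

Round 1: Silva 18, Park 10, Toma 9, Umar 3, Vance 1, Nguyen 0. Nguyen has the fewest and is eliminated.
Round 2: Silva 18, Park 10, Toma 9, Umar 3, Vance 1. Vance has the fewest and is eliminated.
Round 3: Silva 19, Park 10, Toma 9, Umar 3. Umar has the fewest and is eliminated.
Round 4: Silva 22, Park 10, Toma 9. Silva has a majority.

Silva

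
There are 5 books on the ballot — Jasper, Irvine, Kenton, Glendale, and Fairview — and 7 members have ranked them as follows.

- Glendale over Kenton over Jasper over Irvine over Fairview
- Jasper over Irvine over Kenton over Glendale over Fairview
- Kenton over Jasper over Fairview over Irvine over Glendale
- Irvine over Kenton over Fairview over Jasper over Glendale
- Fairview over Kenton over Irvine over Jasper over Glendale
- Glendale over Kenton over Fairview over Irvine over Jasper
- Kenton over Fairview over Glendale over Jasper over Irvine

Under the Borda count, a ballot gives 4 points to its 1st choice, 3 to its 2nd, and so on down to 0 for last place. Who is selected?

Kenton

Borda scores:
  Jasper: 2 + 4 + 3 + 1 + 1 + 0 + 1 = 12
  Irvine: 1 + 3 + 1 + 4 + 2 + 1 + 0 = 12
  Kenton: 3 + 2 + 4 + 3 + 3 + 3 + 4 = 22
  Glendale: 4 + 1 + 0 + 0 + 0 + 4 + 2 = 11
  Fairview: 0 + 0 + 2 + 2 + 4 + 2 + 3 = 13
Kenton has the highest total.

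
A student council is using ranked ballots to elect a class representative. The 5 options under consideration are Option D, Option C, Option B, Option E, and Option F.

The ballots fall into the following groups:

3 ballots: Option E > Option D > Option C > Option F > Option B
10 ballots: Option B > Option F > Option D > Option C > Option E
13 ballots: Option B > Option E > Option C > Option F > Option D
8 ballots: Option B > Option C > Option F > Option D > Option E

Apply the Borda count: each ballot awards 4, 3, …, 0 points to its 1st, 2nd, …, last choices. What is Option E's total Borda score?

Borda scores:
  Option D: 3·3 + 10·2 + 13·0 + 8·1 = 37
  Option C: 3·2 + 10·1 + 13·2 + 8·3 = 66
  Option B: 3·0 + 10·4 + 13·4 + 8·4 = 124
  Option E: 3·4 + 10·0 + 13·3 + 8·0 = 51
  Option F: 3·1 + 10·3 + 13·1 + 8·2 = 62

51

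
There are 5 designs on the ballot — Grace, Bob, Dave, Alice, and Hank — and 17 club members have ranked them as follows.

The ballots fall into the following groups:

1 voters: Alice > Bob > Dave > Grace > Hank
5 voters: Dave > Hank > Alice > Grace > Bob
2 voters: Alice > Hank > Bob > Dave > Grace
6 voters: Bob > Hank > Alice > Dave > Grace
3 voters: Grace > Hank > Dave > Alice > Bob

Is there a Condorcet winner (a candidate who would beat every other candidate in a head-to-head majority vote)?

Yes

Head-to-head results (17 voters total):
Grace vs Bob: Bob wins 9–8.
Grace vs Dave: Dave wins 14–3.
Grace vs Alice: Alice wins 14–3.
Grace vs Hank: Hank wins 13–4.
Bob vs Dave: Bob wins 9–8.
Bob vs Alice: Alice wins 11–6.
Bob vs Hank: Hank wins 10–7.
Dave vs Alice: Alice wins 9–8.
Dave vs Hank: Hank wins 11–6.
Alice vs Hank: Hank wins 14–3.
Hank beats each rival — Grace (13–4), Bob (10–7), Dave (11–6), Alice (14–3) — so Hank is the Condorcet winner.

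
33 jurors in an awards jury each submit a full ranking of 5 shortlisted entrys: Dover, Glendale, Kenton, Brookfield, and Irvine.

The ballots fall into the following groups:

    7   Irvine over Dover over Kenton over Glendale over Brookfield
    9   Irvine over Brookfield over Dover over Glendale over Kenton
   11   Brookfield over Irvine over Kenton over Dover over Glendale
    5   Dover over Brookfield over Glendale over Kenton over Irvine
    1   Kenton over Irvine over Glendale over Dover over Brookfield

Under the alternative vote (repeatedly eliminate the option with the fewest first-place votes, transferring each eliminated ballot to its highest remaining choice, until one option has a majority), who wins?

Irvine

Round 1: Irvine 16, Brookfield 11, Dover 5, Kenton 1, Glendale 0. Glendale has the fewest and is eliminated.
Round 2: Irvine 16, Brookfield 11, Dover 5, Kenton 1. Kenton has the fewest and is eliminated.
Round 3: Irvine 17, Brookfield 11, Dover 5. Irvine has a majority.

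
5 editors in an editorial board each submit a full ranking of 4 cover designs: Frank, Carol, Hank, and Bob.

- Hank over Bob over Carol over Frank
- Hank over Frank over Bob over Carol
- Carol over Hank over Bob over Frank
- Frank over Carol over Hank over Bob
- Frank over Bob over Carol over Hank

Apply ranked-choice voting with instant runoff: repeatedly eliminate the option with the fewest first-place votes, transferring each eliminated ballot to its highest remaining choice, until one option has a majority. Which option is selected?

Hank

Round 1: Frank 2, Hank 2, Carol 1, Bob 0. Bob has the fewest and is eliminated.
Round 2: Frank 2, Hank 2, Carol 1. Carol has the fewest and is eliminated.
Round 3: Hank 3, Frank 2. Hank has a majority.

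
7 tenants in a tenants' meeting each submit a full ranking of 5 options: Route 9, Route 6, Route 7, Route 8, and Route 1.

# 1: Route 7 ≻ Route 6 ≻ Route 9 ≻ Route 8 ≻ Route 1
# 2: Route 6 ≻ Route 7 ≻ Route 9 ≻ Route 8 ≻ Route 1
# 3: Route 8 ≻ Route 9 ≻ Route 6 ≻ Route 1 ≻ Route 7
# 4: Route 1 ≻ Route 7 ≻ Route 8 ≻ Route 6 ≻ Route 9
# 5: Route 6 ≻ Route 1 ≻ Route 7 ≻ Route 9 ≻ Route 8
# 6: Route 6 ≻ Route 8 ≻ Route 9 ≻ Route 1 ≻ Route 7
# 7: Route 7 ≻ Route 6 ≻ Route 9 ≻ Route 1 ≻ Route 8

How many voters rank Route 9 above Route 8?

Ballots ranking Route 9 above Route 8: 4.
Ballots ranking Route 8 above Route 9: 3.
So 4 of 7 voters prefer Route 9 to Route 8.

4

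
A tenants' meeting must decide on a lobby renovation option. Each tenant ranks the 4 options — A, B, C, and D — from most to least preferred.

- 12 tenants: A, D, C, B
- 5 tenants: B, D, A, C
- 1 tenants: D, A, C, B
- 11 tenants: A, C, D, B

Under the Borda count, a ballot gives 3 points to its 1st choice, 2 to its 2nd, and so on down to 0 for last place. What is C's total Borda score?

Borda scores:
  A: 12·3 + 5·1 + 2 + 11·3 = 76
  B: 12·0 + 5·3 + 0 + 11·0 = 15
  C: 12·1 + 5·0 + 1 + 11·2 = 35
  D: 12·2 + 5·2 + 3 + 11·1 = 48

35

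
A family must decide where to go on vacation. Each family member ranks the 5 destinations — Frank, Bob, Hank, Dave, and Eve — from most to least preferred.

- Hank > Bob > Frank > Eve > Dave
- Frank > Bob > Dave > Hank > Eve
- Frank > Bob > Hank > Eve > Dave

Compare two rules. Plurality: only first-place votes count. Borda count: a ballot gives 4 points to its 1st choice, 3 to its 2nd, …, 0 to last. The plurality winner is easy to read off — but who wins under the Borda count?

Plurality first-place counts: Frank 2, Bob 0, Hank 1, Dave 0, Eve 0 → Frank.
Borda totals: Frank 10, Bob 9, Hank 7, Dave 2, Eve 2 → Frank.

Frank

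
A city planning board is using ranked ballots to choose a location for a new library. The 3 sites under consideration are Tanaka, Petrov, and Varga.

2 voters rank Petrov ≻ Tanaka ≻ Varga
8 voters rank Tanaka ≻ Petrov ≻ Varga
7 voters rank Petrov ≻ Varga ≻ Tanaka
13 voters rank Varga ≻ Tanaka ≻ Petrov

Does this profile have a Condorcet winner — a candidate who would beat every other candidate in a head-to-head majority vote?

Head-to-head results (30 voters total):
Tanaka vs Petrov: Tanaka wins 21–9.
Tanaka vs Varga: Varga wins 20–10.
Petrov vs Varga: Petrov wins 17–13.
No candidate beats all others: Tanaka beats Petrov beats Varga beats Tanaka, a majority cycle.

No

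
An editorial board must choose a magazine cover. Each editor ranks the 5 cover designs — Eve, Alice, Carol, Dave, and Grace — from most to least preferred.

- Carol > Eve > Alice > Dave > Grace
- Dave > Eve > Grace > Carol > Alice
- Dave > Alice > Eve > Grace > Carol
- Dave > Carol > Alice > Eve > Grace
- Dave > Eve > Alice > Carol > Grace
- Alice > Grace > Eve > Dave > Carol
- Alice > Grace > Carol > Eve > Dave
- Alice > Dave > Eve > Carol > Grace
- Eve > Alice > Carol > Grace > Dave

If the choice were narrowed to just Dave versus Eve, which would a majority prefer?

Ballots ranking Dave above Eve: 5.
Ballots ranking Eve above Dave: 4.
Dave wins the head-to-head, 5–4.

Dave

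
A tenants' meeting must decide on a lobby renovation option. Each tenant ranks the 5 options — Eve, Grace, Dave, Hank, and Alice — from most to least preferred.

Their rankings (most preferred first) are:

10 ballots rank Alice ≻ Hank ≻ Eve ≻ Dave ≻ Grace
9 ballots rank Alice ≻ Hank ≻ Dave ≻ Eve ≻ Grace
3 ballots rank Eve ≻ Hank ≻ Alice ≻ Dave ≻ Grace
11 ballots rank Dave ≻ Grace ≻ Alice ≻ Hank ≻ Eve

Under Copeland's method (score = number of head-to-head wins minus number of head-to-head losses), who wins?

Pairwise results:
  Eve vs Grace: Eve wins 22–11.
  Eve vs Dave: Dave wins 20–13.
  Eve vs Hank: Hank wins 30–3.
  Eve vs Alice: Alice wins 30–3.
  Grace vs Dave: Dave wins 33–0.
  Grace vs Hank: Hank wins 22–11.
  Grace vs Alice: Alice wins 22–11.
  Dave vs Hank: Hank wins 22–11.
  Dave vs Alice: Alice wins 22–11.
  Hank vs Alice: Alice wins 30–3.
Copeland scores (wins − losses):
  Eve: 1 − 3 = -2
  Grace: 0 − 4 = -4
  Dave: 2 − 2 = 0
  Hank: 3 − 1 = 2
  Alice: 4 − 0 = 4
Alice has the best Copeland score.

Alice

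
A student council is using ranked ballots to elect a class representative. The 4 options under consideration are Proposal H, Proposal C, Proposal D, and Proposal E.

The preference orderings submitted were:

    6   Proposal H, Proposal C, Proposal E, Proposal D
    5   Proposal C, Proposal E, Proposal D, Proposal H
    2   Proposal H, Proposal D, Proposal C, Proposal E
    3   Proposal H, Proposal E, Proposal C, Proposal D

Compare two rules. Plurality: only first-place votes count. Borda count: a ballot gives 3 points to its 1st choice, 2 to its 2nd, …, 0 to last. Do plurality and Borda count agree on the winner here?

Yes

Plurality first-place counts: Proposal H 11, Proposal C 5, Proposal D 0, Proposal E 0 → Proposal H.
Borda totals: Proposal H 33, Proposal C 32, Proposal D 9, Proposal E 22 → Proposal H.
The two rules agree on Proposal H.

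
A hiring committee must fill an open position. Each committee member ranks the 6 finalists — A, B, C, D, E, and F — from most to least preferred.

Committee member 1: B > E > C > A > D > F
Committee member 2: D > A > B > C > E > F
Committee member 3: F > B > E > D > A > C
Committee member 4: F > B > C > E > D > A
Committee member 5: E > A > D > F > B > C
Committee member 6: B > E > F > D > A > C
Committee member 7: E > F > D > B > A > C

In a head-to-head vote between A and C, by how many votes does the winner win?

3

Ballots ranking A above C: 5.
Ballots ranking C above A: 2.
A wins 5–2, a margin of 3.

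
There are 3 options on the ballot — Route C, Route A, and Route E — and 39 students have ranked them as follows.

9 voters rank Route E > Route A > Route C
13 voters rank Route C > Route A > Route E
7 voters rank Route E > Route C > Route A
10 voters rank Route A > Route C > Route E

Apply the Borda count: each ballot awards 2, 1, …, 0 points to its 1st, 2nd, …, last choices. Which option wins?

Route C

Borda scores:
  Route C: 9·0 + 13·2 + 7·1 + 10·1 = 43
  Route A: 9·1 + 13·1 + 7·0 + 10·2 = 42
  Route E: 9·2 + 13·0 + 7·2 + 10·0 = 32
Route C has the highest total.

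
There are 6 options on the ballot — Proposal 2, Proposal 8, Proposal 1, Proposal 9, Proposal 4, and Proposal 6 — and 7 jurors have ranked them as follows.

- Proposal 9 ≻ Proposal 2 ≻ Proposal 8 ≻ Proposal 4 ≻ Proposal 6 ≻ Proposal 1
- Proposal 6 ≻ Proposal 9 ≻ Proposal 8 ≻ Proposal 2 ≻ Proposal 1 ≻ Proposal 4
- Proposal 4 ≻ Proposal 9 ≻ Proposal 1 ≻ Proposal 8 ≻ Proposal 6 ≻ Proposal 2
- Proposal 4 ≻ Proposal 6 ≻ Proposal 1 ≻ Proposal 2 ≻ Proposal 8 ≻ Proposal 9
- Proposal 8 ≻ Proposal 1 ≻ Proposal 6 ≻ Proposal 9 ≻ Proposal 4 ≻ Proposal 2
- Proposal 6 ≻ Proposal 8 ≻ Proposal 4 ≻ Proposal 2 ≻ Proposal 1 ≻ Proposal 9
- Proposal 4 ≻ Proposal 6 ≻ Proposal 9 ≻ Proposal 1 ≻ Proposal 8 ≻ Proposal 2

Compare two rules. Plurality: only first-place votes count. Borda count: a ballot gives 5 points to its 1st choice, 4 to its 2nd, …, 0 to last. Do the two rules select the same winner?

No

Plurality first-place counts: Proposal 2 0, Proposal 8 1, Proposal 1 0, Proposal 9 1, Proposal 4 3, Proposal 6 2 → Proposal 4.
Borda totals: Proposal 2 10, Proposal 8 19, Proposal 1 14, Proposal 9 18, Proposal 4 21, Proposal 6 23 → Proposal 6.
The two rules disagree: plurality picks Proposal 4, Borda picks Proposal 6.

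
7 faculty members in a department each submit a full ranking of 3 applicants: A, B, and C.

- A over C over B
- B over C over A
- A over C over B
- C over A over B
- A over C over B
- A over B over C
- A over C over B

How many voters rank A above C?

Ballots ranking A above C: 5.
Ballots ranking C above A: 2.
So 5 of 7 voters prefer A to C.

5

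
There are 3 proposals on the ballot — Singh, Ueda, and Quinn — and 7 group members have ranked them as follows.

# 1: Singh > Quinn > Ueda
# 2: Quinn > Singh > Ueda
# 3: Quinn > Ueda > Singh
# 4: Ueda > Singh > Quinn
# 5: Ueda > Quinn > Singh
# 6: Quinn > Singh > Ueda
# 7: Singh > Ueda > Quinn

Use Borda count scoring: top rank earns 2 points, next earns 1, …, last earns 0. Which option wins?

Borda scores:
  Singh: 2 + 1 + 0 + 1 + 0 + 1 + 2 = 7
  Ueda: 0 + 0 + 1 + 2 + 2 + 0 + 1 = 6
  Quinn: 1 + 2 + 2 + 0 + 1 + 2 + 0 = 8
Quinn has the highest total.

Quinn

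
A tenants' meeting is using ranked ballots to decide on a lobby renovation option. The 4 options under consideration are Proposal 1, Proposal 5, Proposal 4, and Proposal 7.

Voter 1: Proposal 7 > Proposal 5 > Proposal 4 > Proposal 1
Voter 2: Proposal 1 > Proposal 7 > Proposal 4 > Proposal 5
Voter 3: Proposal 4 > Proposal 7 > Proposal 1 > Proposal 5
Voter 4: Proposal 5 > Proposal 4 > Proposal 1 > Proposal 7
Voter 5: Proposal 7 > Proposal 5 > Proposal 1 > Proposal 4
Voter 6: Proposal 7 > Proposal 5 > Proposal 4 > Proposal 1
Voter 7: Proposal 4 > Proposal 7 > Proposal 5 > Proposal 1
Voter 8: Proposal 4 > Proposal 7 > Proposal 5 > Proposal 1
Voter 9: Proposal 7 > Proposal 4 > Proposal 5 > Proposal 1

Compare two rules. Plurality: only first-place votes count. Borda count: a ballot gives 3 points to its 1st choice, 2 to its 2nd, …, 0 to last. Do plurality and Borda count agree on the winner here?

Plurality first-place counts: Proposal 1 1, Proposal 5 1, Proposal 4 3, Proposal 7 4 → Proposal 7.
Borda totals: Proposal 1 6, Proposal 5 12, Proposal 4 16, Proposal 7 20 → Proposal 7.
The two rules agree on Proposal 7.

Yes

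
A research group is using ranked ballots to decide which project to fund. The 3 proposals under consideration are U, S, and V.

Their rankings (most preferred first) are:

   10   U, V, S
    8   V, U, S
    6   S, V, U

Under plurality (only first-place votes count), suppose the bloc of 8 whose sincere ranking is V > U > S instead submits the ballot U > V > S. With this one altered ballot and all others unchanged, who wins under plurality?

First-place totals with the altered ballot: U 18, S 6, V 0.
The winner is unchanged: still U.

U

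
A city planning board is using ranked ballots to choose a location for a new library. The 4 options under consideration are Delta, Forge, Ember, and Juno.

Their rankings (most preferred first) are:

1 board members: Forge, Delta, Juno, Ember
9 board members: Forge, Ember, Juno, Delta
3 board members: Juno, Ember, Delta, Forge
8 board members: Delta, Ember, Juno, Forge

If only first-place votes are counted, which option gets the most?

First-place vote totals:
  Delta: 8
  Forge: 10
  Ember: 0
  Juno: 3
Forge has the most first-place votes.

Forge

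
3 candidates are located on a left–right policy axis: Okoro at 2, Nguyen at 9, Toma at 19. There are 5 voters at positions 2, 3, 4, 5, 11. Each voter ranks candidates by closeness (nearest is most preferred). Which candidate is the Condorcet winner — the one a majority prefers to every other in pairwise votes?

With single-peaked preferences on a line, the Condorcet winner is the candidate closest to the median voter.
The median voter (position 4) is closest to Okoro at 2.
Check: Okoro vs Toma — voters closer to Okoro: 4 of 5.

Okoro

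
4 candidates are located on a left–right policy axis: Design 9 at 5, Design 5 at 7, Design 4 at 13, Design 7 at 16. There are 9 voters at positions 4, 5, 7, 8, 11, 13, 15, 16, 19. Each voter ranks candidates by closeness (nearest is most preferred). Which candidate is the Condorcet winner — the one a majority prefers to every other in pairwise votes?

Design 4

With single-peaked preferences on a line, the Condorcet winner is the candidate closest to the median voter.
The median voter (position 11) is closest to Design 4 at 13.
Check: Design 4 vs Design 5 — voters closer to Design 4: 5 of 9.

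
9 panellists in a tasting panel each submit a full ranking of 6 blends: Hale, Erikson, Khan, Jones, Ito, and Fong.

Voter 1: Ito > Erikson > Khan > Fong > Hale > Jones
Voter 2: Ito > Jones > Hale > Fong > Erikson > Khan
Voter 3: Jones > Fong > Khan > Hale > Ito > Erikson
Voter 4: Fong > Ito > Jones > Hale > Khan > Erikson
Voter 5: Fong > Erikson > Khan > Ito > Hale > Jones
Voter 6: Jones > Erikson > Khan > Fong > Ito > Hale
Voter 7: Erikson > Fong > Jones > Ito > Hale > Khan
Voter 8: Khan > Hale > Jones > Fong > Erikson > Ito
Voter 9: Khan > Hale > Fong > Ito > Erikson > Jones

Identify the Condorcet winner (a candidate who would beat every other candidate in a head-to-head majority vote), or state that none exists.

Fong

Head-to-head results (9 voters total):
Hale vs Erikson: Hale wins 5–4.
Hale vs Khan: Khan wins 6–3.
Hale vs Jones: Jones wins 5–4.
Hale vs Ito: Ito wins 6–3.
Hale vs Fong: Fong wins 6–3.
Erikson vs Khan: Erikson wins 5–4.
Erikson vs Jones: Jones wins 5–4.
Erikson vs Ito: Ito wins 5–4.
Erikson vs Fong: Fong wins 6–3.
Khan vs Jones: Jones wins 5–4.
Khan vs Ito: Khan wins 5–4.
Khan vs Fong: Fong wins 5–4.
Jones vs Ito: Ito wins 5–4.
Jones vs Fong: Fong wins 5–4.
Ito vs Fong: Fong wins 7–2.
Fong beats each rival — Hale (6–3), Erikson (6–3), Khan (5–4), Jones (5–4), Ito (7–2) — so Fong is the Condorcet winner.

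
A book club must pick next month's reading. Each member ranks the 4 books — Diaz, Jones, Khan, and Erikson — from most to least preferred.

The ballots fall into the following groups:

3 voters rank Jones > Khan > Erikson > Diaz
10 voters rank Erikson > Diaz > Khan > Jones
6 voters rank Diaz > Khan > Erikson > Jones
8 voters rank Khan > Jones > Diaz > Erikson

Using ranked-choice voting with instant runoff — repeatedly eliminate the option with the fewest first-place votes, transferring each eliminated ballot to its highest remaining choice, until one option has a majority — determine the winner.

Round 1: Erikson 10, Khan 8, Diaz 6, Jones 3. Jones has the fewest and is eliminated.
Round 2: Khan 11, Erikson 10, Diaz 6. Diaz has the fewest and is eliminated.
Round 3: Khan 17, Erikson 10. Khan has a majority.

Khan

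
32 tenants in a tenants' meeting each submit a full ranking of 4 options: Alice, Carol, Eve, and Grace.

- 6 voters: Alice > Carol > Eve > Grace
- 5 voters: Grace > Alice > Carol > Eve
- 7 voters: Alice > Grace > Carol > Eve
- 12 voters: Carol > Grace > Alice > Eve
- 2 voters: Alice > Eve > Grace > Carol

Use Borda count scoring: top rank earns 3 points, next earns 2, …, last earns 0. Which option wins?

Borda scores:
  Alice: 6·3 + 5·2 + 7·3 + 12·1 + 2·3 = 67
  Carol: 6·2 + 5·1 + 7·1 + 12·3 + 2·0 = 60
  Eve: 6·1 + 5·0 + 7·0 + 12·0 + 2·2 = 10
  Grace: 6·0 + 5·3 + 7·2 + 12·2 + 2·1 = 55
Alice has the highest total.

Alice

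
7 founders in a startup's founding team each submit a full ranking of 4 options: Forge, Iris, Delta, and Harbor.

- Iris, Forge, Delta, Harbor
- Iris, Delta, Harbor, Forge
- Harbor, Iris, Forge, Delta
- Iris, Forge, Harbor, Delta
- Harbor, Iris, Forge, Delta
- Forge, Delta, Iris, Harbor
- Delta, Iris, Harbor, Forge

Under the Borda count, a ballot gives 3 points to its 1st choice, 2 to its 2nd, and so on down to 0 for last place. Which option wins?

Iris

Borda scores:
  Forge: 2 + 0 + 1 + 2 + 1 + 3 + 0 = 9
  Iris: 3 + 3 + 2 + 3 + 2 + 1 + 2 = 16
  Delta: 1 + 2 + 0 + 0 + 0 + 2 + 3 = 8
  Harbor: 0 + 1 + 3 + 1 + 3 + 0 + 1 = 9
Iris has the highest total.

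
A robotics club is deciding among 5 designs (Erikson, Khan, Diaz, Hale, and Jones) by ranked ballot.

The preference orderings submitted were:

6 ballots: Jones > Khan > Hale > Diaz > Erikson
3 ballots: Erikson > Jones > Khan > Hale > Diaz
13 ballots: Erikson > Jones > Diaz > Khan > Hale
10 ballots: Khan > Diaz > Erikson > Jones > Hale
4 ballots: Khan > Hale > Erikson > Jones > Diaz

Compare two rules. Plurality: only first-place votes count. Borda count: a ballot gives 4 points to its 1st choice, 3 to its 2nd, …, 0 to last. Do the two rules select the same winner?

Plurality first-place counts: Erikson 16, Khan 14, Diaz 0, Hale 0, Jones 6 → Erikson.
Borda totals: Erikson 92, Khan 93, Diaz 62, Hale 27, Jones 86 → Khan.
The two rules disagree: plurality picks Erikson, Borda picks Khan.

No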